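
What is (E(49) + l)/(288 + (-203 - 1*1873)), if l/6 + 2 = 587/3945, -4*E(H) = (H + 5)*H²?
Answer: 85276717/4702440 ≈ 18.135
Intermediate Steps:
E(H) = -H²*(5 + H)/4 (E(H) = -(H + 5)*H²/4 = -(5 + H)*H²/4 = -H²*(5 + H)/4)
l = -14606/1315 (l = -12 + 6*(587/3945) = -12 + 1174/1315 = -14606/1315 ≈ -11.107)
(E(49) + l)/(288 + (-203 - 1*1873)) = ((¼)*49²*(-5 - 1*49) - 14606/1315)/(288 + (-203 - 1*1873)) = ((¼)*2401*(-5 - 49) - 14606/1315)/(288 + (-203 - 1873)) = ((¼)*2401*(-54) - 14606/1315)/(288 - 2076) = (-64827/2 - 14606/1315)/(-1788) = -85276717/2630*(-1/1788) = 85276717/4702440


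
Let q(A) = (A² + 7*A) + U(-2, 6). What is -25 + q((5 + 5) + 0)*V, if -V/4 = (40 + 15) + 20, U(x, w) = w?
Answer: -52825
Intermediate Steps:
V = -300 (V = -4*((40 + 15) + 20) = -4*(55 + 20) = -4*75 = -300)
q(A) = 6 + A² + 7*A (q(A) = (A² + 7*A) + 6 = 6 + A² + 7*A)
-25 + q((5 + 5) + 0)*V = -25 + (6 + ((5 + 5) + 0)² + 7*((5 + 5) + 0))*(-300) = -25 + (6 + (10 + 0)² + 7*(10 + 0))*(-300) = -25 + (6 + 10² + 7*10)*(-300) = -25 + (6 + 100 + 70)*(-300) = -25 + 176*(-300) = -25 - 52800 = -52825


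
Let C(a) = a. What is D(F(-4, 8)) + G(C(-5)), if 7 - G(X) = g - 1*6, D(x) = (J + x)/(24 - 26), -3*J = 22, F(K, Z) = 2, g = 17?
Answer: -4/3 ≈ -1.3333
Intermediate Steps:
J = -22/3 (J = -1/3*22 = -22/3 ≈ -7.3333)
D(x) = 11/3 - x/2 (D(x) = (-22/3 + x)/(24 - 26) = (-22/3 + x)/(-2) = (-22/3 + x)*(-1/2) = 11/3 - x/2)
G(X) = -4 (G(X) = 7 - (17 - 1*6) = 7 - (17 - 6) = 7 - 1*11 = 7 - 11 = -4)
D(F(-4, 8)) + G(C(-5)) = (11/3 - 1/2*2) - 4 = (11/3 - 1) - 4 = 8/3 - 4 = -4/3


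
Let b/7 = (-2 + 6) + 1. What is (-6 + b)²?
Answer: 841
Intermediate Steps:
b = 35 (b = 7*((-2 + 6) + 1) = 7*(4 + 1) = 7*5 = 35)
(-6 + b)² = (-6 + 35)² = 29² = 841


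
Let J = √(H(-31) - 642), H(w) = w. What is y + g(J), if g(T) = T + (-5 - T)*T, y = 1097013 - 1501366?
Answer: -403680 - 4*I*√673 ≈ -4.0368e+5 - 103.77*I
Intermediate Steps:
y = -404353
J = I*√673 (J = √(-31 - 642) = √(-673) = I*√673 ≈ 25.942*I)
g(T) = T + T*(-5 - T)
y + g(J) = -404353 - I*√673*(4 + I*√673)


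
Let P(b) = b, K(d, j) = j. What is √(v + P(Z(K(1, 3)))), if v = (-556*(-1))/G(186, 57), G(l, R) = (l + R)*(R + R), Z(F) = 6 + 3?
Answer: √2373803/513 ≈ 3.0033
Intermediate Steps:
Z(F) = 9
G(l, R) = 2*R*(R + l) (G(l, R) = (R + l)*(2*R) = 2*R*(R + l))
v = 278/13851 (v = (-556*(-1))/((2*57*(57 + 186))) = 556/((2*57*243)) = 556/27702 = 556*(1/27702) = 278/13851 ≈ 0.020071)
√(v + P(Z(K(1, 3)))) = √(278/13851 + 9) = √(124937/13851) = √2373803/513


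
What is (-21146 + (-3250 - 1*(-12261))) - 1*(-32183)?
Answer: 20048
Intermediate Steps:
(-21146 + (-3250 - 1*(-12261))) - 1*(-32183) = (-21146 + (-3250 + 12261)) + 32183 = (-21146 + 9011) + 32183 = -12135 + 32183 = 20048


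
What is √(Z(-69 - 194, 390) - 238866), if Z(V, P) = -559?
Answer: 5*I*√9577 ≈ 489.31*I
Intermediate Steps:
√(Z(-69 - 194, 390) - 238866) = √(-559 - 238866) = √(-239425) = 5*I*√9577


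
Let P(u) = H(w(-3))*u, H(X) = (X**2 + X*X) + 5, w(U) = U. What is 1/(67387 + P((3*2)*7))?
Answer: 1/68353 ≈ 1.4630e-5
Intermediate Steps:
H(X) = 5 + 2*X**2 (H(X) = (X**2 + X**2) + 5 = 2*X**2 + 5 = 5 + 2*X**2)
P(u) = 23*u (P(u) = (5 + 2*(-3)**2)*u = (5 + 2*9)*u = (5 + 18)*u = 23*u)
1/(67387 + P((3*2)*7)) = 1/(67387 + 23*((3*2)*7)) = 1/(67387 + 23*(6*7)) = 1/(67387 + 23*42) = 1/(67387 + 966) = 1/68353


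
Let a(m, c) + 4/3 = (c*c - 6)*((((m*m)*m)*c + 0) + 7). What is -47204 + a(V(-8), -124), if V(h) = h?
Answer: 2927612834/3 ≈ 9.7587e+8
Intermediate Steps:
a(m, c) = -4/3 + (-6 + c**2)*(7 + c*m**3) (a(m, c) = -4/3 + (c*c - 6)*((((m*m)*m)*c + 0) + 7) = -4/3 + (c**2 - 6)*(((m**2*m)*c + 0) + 7) = -4/3 + (-6 + c**2)*((m**3*c + 0) + 7) = -4/3 + (-6 + c**2)*((c*m**3 + 0) + 7) = -4/3 + (-6 + c**2)*(c*m**3 + 7) = -4/3 + (-6 + c**2)*(7 + c*m**3))
-47204 + a(V(-8), -124) = -47204 + (-130/3 + 7*(-124)**2 + (-124)**3*(-8)**3 - 6*(-124)*(-8)**3) = -47204 + (-130/3 + 7*15376 - 1906624*(-512) - 6*(-124)*(-512)) = -47204 + (-130/3 + 107632 + 976191488 - 380928) = -47204 + 2927754446/3 = 2927612834/3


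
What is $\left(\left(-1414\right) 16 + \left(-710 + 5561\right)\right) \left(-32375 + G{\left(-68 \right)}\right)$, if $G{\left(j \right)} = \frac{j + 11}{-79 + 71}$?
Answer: $\frac{4602193939}{8} \approx 5.7527 \cdot 10^{8}$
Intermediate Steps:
$G{\left(j \right)} = - \frac{11}{8} - \frac{j}{8}$ ($G{\left(j \right)} = \frac{11 + j}{-8} = \left(11 + j\right) \left(- \frac{1}{8}\right) = - \frac{11}{8} - \frac{j}{8}$)
$\left(\left(-1414\right) 16 + \left(-710 + 5561\right)\right) \left(-32375 + G{\left(-68 \right)}\right) = \left(\left(-1414\right) 16 + \left(-710 + 5561\right)\right) \left(-32375 - - \frac{57}{8}\right) = \left(-22624 + 4851\right) \left(-32375 + \left(- \frac{11}{8} + \frac{17}{2}\right)\right) = - 17773 \left(-32375 + \frac{57}{8}\right) = \left(-17773\right) \left(- \frac{258943}{8}\right) = \frac{4602193939}{8}$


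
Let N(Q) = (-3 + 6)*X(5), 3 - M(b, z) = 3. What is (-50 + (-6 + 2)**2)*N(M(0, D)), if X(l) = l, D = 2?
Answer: -510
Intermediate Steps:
M(b, z) = 0 (M(b, z) = 3 - 1*3 = 3 - 3 = 0)
N(Q) = 15 (N(Q) = (-3 + 6)*5 = 3*5 = 15)
(-50 + (-6 + 2)**2)*N(M(0, D)) = (-50 + (-6 + 2)**2)*15 = (-50 + (-4)**2)*15 = (-50 + 16)*15 = -34*15 = -510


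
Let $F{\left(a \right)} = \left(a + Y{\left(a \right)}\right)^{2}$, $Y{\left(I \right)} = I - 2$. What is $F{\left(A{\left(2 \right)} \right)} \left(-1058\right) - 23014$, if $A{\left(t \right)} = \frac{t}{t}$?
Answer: $-23014$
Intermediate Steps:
$Y{\left(I \right)} = -2 + I$ ($Y{\left(I \right)} = I - 2 = -2 + I$)
$A{\left(t \right)} = 1$
$F{\left(a \right)} = \left(-2 + 2 a\right)^{2}$ ($F{\left(a \right)} = \left(a + \left(-2 + a\right)\right)^{2} = \left(-2 + 2 a\right)^{2}$)
$F{\left(A{\left(2 \right)} \right)} \left(-1058\right) - 23014 = 4 \left(-1 + 1\right)^{2} \left(-1058\right) - 23014 = 4 \cdot 0^{2} \left(-1058\right) - 23014 = 4 \cdot 0 \left(-1058\right) - 23014 = 0 \left(-1058\right) - 23014 = 0 - 23014 = -23014$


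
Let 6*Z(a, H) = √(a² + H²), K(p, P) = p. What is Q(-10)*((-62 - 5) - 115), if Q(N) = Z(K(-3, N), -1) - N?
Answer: -1820 - 91*√10/3 ≈ -1915.9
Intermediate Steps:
Z(a, H) = √(H² + a²)/6 (Z(a, H) = √(a² + H²)/6 = √(H² + a²)/6)
Q(N) = -N + √10/6 (Q(N) = √((-1)² + (-3)²)/6 - N = √(1 + 9)/6 - N = √10/6 - N = -N + √10/6)
Q(-10)*((-62 - 5) - 115) = (-1*(-10) + √10/6)*((-62 - 5) - 115) = (10 + √10/6)*(-67 - 115) = (10 + √10/6)*(-182) = -1820 - 91*√10/3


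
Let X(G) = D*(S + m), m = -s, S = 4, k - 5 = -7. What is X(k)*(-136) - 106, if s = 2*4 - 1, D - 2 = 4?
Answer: 2342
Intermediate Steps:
D = 6 (D = 2 + 4 = 6)
k = -2 (k = 5 - 7 = -2)
s = 7 (s = 8 - 1 = 7)
m = -7 (m = -1*7 = -7)
X(G) = -18 (X(G) = 6*(4 - 7) = 6*(-3) = -18)
X(k)*(-136) - 106 = -18*(-136) - 106 = 2448 - 106 = 2342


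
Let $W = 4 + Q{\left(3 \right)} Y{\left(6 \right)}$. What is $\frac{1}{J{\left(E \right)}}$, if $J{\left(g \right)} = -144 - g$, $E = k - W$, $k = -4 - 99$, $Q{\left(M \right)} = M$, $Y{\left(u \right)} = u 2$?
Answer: $-1$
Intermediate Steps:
$Y{\left(u \right)} = 2 u$
$k = -103$ ($k = -4 - 99 = -103$)
$W = 40$ ($W = 4 + 3 \cdot 2 \cdot 6 = 4 + 3 \cdot 12 = 4 + 36 = 40$)
$E = -143$ ($E = -103 - 40 = -143$)
$\frac{1}{J{\left(E \right)}} = \frac{1}{-144 - -143} = \frac{1}{-144 + 143} = \frac{1}{-1} = -1$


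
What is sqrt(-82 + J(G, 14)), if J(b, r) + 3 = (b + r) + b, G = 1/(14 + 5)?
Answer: I*sqrt(25593)/19 ≈ 8.4199*I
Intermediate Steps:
G = 1/19 ≈ 0.052632
J(b, r) = -3 + r + 2*b (J(b, r) = -3 + ((b + r) + b) = -3 + (r + 2*b) = -3 + r + 2*b)
sqrt(-82 + J(G, 14)) = sqrt(-82 + (-3 + 14 + 2*(1/19))) = sqrt(-82 + (-3 + 14 + 2/19)) = sqrt(-82 + 211/19) = sqrt(-1347/19) = I*sqrt(25593)/19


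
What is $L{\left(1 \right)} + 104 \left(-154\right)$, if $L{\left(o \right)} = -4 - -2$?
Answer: $-16018$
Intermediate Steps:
$L{\left(o \right)} = -2$ ($L{\left(o \right)} = -4 + 2 = -2$)
$L{\left(1 \right)} + 104 \left(-154\right) = -2 + 104 \left(-154\right) = -2 - 16016 = -16018$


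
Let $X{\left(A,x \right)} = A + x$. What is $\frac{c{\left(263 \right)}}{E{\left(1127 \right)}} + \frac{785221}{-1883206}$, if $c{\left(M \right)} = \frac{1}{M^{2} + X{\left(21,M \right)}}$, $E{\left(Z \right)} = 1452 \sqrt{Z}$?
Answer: $- \frac{785221}{1883206} + \frac{\sqrt{23}}{16236166716} \approx -0.41696$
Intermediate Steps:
$c{\left(M \right)} = \frac{1}{21 + M + M^{2}}$ ($c{\left(M \right)} = \frac{1}{M^{2} + \left(21 + M\right)} = \frac{1}{21 + M + M^{2}}$)
$\frac{c{\left(263 \right)}}{E{\left(1127 \right)}} + \frac{785221}{-1883206} = \frac{1}{\left(21 + 263 + 263^{2}\right) 1452 \sqrt{1127}} + \frac{785221}{-1883206} = \frac{1}{\left(21 + 263 + 69169\right) 1452 \cdot 7 \sqrt{23}} + 785221 \left(- \frac{1}{1883206}\right) = \frac{1}{69453 \cdot 10164 \sqrt{23}} - \frac{785221}{1883206} = \frac{\frac{1}{233772} \sqrt{23}}{69453} - \frac{785221}{1883206} = \frac{\sqrt{23}}{16236166716} - \frac{785221}{1883206} = - \frac{785221}{1883206} + \frac{\sqrt{23}}{16236166716}$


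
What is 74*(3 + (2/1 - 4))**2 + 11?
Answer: 85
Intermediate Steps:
74*(3 + (2/1 - 4))**2 + 11 = 74*(3 + (2*1 - 4))**2 + 11 = 74*(3 + (2 - 4))**2 + 11 = 74*(3 - 2)**2 + 11 = 74*1**2 + 11 = 74*1 + 11 = 74 + 11 = 85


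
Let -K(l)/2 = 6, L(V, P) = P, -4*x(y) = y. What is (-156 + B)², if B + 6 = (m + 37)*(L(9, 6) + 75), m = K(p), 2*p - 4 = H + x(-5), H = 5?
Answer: 3470769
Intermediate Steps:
x(y) = -y/4
p = 41/8 (p = 2 + (5 - ¼*(-5))/2 = 2 + (5 + 5/4)/2 = 2 + (½)*(25/4) = 2 + 25/8 = 41/8 ≈ 5.1250)
K(l) = -12 (K(l) = -2*6 = -12)
m = -12
B = 2019 (B = -6 + (-12 + 37)*(6 + 75) = -6 + 25*81 = -6 + 2025 = 2019)
(-156 + B)² = (-156 + 2019)² = 1863² = 3470769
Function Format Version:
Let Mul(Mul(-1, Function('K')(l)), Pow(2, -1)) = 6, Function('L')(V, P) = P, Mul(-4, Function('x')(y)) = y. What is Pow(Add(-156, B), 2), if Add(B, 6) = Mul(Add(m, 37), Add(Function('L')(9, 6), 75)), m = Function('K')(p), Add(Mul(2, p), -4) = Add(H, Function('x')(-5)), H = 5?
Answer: 3470769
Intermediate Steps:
Function('x')(y) = Mul(Rational(-1, 4), y)
p = Rational(41, 8) (p = Add(2, Mul(Rational(1, 2), Add(5, Mul(Rational(-1, 4), -5)))) = Add(2, Mul(Rational(1, 2), Add(5, Rational(5, 4)))) = Add(2, Mul(Rational(1, 2), Rational(25, 4))) = Add(2, Rational(25, 8)) = Rational(41, 8) ≈ 5.1250)
Function('K')(l) = -12 (Function('K')(l) = Mul(-2, 6) = -12)
m = -12
B = 2019 (B = Add(-6, Mul(Add(-12, 37), Add(6, 75))) = Add(-6, Mul(25, 81)) = Add(-6, 2025) = 2019)
Pow(Add(-156, B), 2) = Pow(Add(-156, 2019), 2) = Pow(1863, 2) = 3470769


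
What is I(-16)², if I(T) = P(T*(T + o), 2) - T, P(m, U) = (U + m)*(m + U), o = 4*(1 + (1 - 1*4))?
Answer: 22204576144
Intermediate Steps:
o = -8 (o = 4*(1 + (1 - 4)) = 4*(1 - 3) = 4*(-2) = -8)
P(m, U) = (U + m)² (P(m, U) = (U + m)*(U + m) = (U + m)²)
I(T) = (2 + T*(-8 + T))² - T (I(T) = (2 + T*(T - 8))² - T = (2 + T*(-8 + T))² - T)
I(-16)² = ((2 - 16*(-8 - 16))² - 1*(-16))² = ((2 - 16*(-24))² + 16)² = ((2 + 384)² + 16)² = (386² + 16)² = (148996 + 16)² = 149012² = 22204576144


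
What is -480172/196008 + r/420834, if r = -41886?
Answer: -8761778939/3436951278 ≈ -2.5493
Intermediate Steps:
-480172/196008 + r/420834 = -480172/196008 - 41886/420834 = -480172*1/196008 - 41886*1/420834 = -120043/49002 - 6981/70139 = -8761778939/3436951278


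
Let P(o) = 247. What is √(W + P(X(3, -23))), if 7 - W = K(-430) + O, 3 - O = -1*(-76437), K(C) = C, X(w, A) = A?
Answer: √77118 ≈ 277.70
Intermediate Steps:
O = -76434 (O = 3 - (-1)*(-76437) = 3 - 1*76437 = 3 - 76437 = -76434)
W = 76871 (W = 7 - (-430 - 76434) = 7 - 1*(-76864) = 7 + 76864 = 76871)
√(W + P(X(3, -23))) = √(76871 + 247) = √77118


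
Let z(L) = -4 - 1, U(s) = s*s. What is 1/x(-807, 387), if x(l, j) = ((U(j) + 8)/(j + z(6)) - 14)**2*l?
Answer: -145924/16833806985087 ≈ -8.6685e-9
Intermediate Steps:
U(s) = s**2
z(L) = -5
x(l, j) = l*(-14 + (8 + j**2)/(-5 + j))**2 (x(l, j) = ((j**2 + 8)/(j - 5) - 14)**2*l = ((8 + j**2)/(-5 + j) - 14)**2*l = (-14 + (8 + j**2)/(-5 + j))**2*l = l*(-14 + (8 + j**2)/(-5 + j))**2)
1/x(-807, 387) = 1/(-807*(78 + 387**2 - 14*387)**2/(-5 + 387)**2) = 1/(-807*(78 + 149769 - 5418)**2/382**2) = 1/(-807*1/145924*144429**2) = 1/(-807*1/145924*20859736041) = 1/(-16833806985087/145924) = -145924/16833806985087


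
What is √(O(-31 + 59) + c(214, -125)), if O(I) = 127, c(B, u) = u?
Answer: √2 ≈ 1.4142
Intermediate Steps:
√(O(-31 + 59) + c(214, -125)) = √(127 - 125) = √2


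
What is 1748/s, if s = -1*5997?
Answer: -1748/5997 ≈ -0.29148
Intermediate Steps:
s = -5997
1748/s = 1748/(-5997) = 1748*(-1/5997) = -1748/5997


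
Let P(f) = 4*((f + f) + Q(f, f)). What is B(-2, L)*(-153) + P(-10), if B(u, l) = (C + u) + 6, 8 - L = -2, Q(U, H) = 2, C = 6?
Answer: -1602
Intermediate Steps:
L = 10 (L = 8 - 1*(-2) = 8 + 2 = 10)
B(u, l) = 12 + u (B(u, l) = (6 + u) + 6 = 12 + u)
P(f) = 8 + 8*f (P(f) = 4*((f + f) + 2) = 4*(2*f + 2) = 4*(2 + 2*f) = 8 + 8*f)
B(-2, L)*(-153) + P(-10) = (12 - 2)*(-153) + (8 + 8*(-10)) = 10*(-153) + (8 - 80) = -1530 - 72 = -1602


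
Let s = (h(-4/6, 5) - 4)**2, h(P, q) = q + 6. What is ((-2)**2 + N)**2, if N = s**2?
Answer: 5784025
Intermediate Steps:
h(P, q) = 6 + q
s = 49 (s = ((6 + 5) - 4)**2 = (11 - 4)**2 = 7**2 = 49)
N = 2401 (N = 49**2 = 2401)
((-2)**2 + N)**2 = ((-2)**2 + 2401)**2 = (4 + 2401)**2 = 2405**2 = 5784025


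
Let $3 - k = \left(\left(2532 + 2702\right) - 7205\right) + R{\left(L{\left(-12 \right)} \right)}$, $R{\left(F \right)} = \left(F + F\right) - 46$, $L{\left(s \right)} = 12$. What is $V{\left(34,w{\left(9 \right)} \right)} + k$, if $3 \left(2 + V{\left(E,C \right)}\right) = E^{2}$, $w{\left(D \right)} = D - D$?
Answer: $\frac{7138}{3} \approx 2379.3$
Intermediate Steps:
$R{\left(F \right)} = -46 + 2 F$ ($R{\left(F \right)} = 2 F - 46 = -46 + 2 F$)
$w{\left(D \right)} = 0$
$V{\left(E,C \right)} = -2 + \frac{E^{2}}{3}$
$k = 1996$ ($k = 3 - \left(\left(\left(2532 + 2702\right) - 7205\right) + \left(-46 + 2 \cdot 12\right)\right) = 3 - \left(\left(5234 - 7205\right) + \left(-46 + 24\right)\right) = 3 - \left(-1971 - 22\right) = 3 - -1993 = 3 + 1993 = 1996$)
$V{\left(34,w{\left(9 \right)} \right)} + k = \left(-2 + \frac{34^{2}}{3}\right) + 1996 = \left(-2 + \frac{1}{3} \cdot 1156\right) + 1996 = \left(-2 + \frac{1156}{3}\right) + 1996 = \frac{1150}{3} + 1996 = \frac{7138}{3}$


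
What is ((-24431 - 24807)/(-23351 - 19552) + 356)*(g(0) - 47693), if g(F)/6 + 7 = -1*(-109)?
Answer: -103058331598/6129 ≈ -1.6815e+7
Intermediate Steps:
g(F) = 612 (g(F) = -42 + 6*(-1*(-109)) = -42 + 6*109 = -42 + 654 = 612)
((-24431 - 24807)/(-23351 - 19552) + 356)*(g(0) - 47693) = ((-24431 - 24807)/(-23351 - 19552) + 356)*(612 - 47693) = (-49238/(-42903) + 356)*(-47081) = (-49238*(-1/42903) + 356)*(-47081) = (7034/6129 + 356)*(-47081) = (2188958/6129)*(-47081) = -103058331598/6129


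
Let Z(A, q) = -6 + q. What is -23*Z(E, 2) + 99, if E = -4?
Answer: 191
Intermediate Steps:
-23*Z(E, 2) + 99 = -23*(-6 + 2) + 99 = -23*(-4) + 99 = 92 + 99 = 191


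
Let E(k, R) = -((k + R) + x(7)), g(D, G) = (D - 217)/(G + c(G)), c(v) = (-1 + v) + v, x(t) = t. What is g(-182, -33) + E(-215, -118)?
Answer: 32999/100 ≈ 329.99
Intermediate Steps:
c(v) = -1 + 2*v
g(D, G) = (-217 + D)/(-1 + 3*G) (g(D, G) = (D - 217)/(G + (-1 + 2*G)) = (-217 + D)/(-1 + 3*G))
E(k, R) = -7 - R - k (E(k, R) = -((k + R) + 7) = -((R + k) + 7) = -(7 + R + k) = -7 - R - k)
g(-182, -33) + E(-215, -118) = (-217 - 182)/(-1 + 3*(-33)) + (-7 - 1*(-118) - 1*(-215)) = -399/(-1 - 99) + (-7 + 118 + 215) = -399/(-100) + 326 = -1/100*(-399) + 326 = 399/100 + 326 = 32999/100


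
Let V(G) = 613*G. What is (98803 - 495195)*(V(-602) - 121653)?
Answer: 194501230168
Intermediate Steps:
(98803 - 495195)*(V(-602) - 121653) = (98803 - 495195)*(613*(-602) - 121653) = -396392*(-369026 - 121653) = -396392*(-490679) = 194501230168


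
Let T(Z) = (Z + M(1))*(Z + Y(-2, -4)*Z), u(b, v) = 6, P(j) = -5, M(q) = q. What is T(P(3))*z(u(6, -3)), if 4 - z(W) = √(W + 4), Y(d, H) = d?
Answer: -80 + 20*√10 ≈ -16.754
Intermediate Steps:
T(Z) = -Z*(1 + Z) (T(Z) = (Z + 1)*(Z - 2*Z) = (1 + Z)*(-Z) = -Z*(1 + Z))
z(W) = 4 - √(4 + W) (z(W) = 4 - √(W + 4) = 4 - √(4 + W))
T(P(3))*z(u(6, -3)) = (-5*(-1 - 1*(-5)))*(4 - √(4 + 6)) = (-5*(-1 + 5))*(4 - √10) = (-5*4)*(4 - √10) = -20*(4 - √10) = -80 + 20*√10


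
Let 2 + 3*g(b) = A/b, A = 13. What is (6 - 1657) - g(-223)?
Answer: -368020/223 ≈ -1650.3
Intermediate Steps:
g(b) = -2/3 + 13/(3*b) (g(b) = -2/3 + (13/b)/3 = -2/3 + 13/(3*b))
(6 - 1657) - g(-223) = (6 - 1657) - (13 - 2*(-223))/(3*(-223)) = -1651 - (-1)*(13 + 446)/(3*223) = -1651 - (-1)*459/(3*223) = -1651 - 1*(-153/223) = -1651 + 153/223 = -368020/223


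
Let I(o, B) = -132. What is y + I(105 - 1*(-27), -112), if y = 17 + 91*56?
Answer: 4981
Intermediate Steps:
y = 5113 (y = 17 + 5096 = 5113)
y + I(105 - 1*(-27), -112) = 5113 - 132 = 4981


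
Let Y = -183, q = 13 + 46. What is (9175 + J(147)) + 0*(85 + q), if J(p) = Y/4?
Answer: 36517/4 ≈ 9129.3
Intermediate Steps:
q = 59
J(p) = -183/4
(9175 + J(147)) + 0*(85 + q) = (9175 - 183/4) + 0*(85 + 59) = 36517/4 + 0*144 = 36517/4 + 0 = 36517/4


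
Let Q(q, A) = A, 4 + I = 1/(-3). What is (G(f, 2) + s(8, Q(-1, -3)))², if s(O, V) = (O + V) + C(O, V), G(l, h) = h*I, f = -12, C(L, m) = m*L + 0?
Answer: 6889/9 ≈ 765.44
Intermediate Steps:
C(L, m) = L*m (C(L, m) = L*m + 0 = L*m)
I = -13/3 (I = -4 + 1/(-3) = -4 - ⅓ = -13/3 ≈ -4.3333)
G(l, h) = -13*h/3 (G(l, h) = h*(-13/3) = -13*h/3)
s(O, V) = O + V + O*V (s(O, V) = (O + V) + O*V = O + V + O*V)
(G(f, 2) + s(8, Q(-1, -3)))² = (-13/3*2 + (8 - 3 + 8*(-3)))² = (-26/3 + (8 - 3 - 24))² = (-26/3 - 19)² = (-83/3)² = 6889/9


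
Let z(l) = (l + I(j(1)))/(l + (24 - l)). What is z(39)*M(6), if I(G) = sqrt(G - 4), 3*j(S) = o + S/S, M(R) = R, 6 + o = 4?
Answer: 39/4 + I*sqrt(39)/12 ≈ 9.75 + 0.52042*I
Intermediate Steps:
o = -2 (o = -6 + 4 = -2)
j(S) = -1/3 (j(S) = (-2 + S/S)/3 = (-2 + 1)/3 = (1/3)*(-1) = -1/3)
I(G) = sqrt(-4 + G)
z(l) = l/24 + I*sqrt(39)/72 (z(l) = (l + sqrt(-4 - 1/3))/(l + (24 - l)) = (l + sqrt(-13/3))/24 = (l + I*sqrt(39)/3)*(1/24) = l/24 + I*sqrt(39)/72)
z(39)*M(6) = ((1/24)*39 + I*sqrt(39)/72)*6 = (13/8 + I*sqrt(39)/72)*6 = 39/4 + I*sqrt(39)/12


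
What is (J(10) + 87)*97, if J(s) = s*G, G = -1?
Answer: 7469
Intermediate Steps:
J(s) = -s (J(s) = s*(-1) = -s)
(J(10) + 87)*97 = (-1*10 + 87)*97 = (-10 + 87)*97 = 77*97 = 7469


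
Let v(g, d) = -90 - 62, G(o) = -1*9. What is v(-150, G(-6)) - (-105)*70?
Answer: 7198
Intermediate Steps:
G(o) = -9
v(g, d) = -152
v(-150, G(-6)) - (-105)*70 = -152 - (-105)*70 = -152 - 1*(-7350) = -152 + 7350 = 7198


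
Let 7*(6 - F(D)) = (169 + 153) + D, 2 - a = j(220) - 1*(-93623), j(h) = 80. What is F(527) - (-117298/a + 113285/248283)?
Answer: -2721786997702/23264365383 ≈ -116.99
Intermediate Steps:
a = -93701 (a = 2 - (80 - 1*(-93623)) = 2 - (80 + 93623) = 2 - 1*93703 = 2 - 93703 = -93701)
F(D) = -40 - D/7 (F(D) = 6 - ((169 + 153) + D)/7 = 6 - (322 + D)/7 = 6 + (-46 - D/7) = -40 - D/7)
F(527) - (-117298/a + 113285/248283) = (-40 - 1/7*527) - (-117298/(-93701) + 113285/248283) = (-40 - 527/7) - (-117298*(-1/93701) + 113285*(1/248283)) = -807/7 - (117298/93701 + 113285/248283) = -807/7 - 1*39738017119/23264365383 = -807/7 - 39738017119/23264365383 = -2721786997702/23264365383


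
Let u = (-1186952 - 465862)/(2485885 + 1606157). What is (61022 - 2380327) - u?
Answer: -1581781969666/682007 ≈ -2.3193e+6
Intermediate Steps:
u = -275469/682007 (u = -1652814/4092042 = -1652814*1/4092042 = -275469/682007 ≈ -0.40391)
(61022 - 2380327) - u = (61022 - 2380327) - 1*(-275469/682007) = -2319305 + 275469/682007 = -1581781969666/682007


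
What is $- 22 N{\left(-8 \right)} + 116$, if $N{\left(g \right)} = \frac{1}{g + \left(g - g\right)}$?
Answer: $\frac{475}{4} \approx 118.75$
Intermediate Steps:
$N{\left(g \right)} = \frac{1}{g}$ ($N{\left(g \right)} = \frac{1}{g + 0} = \frac{1}{g}$)
$- 22 N{\left(-8 \right)} + 116 = - \frac{22}{-8} + 116 = \left(-22\right) \left(- \frac{1}{8}\right) + 116 = \frac{11}{4} + 116 = \frac{475}{4}$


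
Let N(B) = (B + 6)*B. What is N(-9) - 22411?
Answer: -22384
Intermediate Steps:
N(B) = B*(6 + B) (N(B) = (6 + B)*B = B*(6 + B))
N(-9) - 22411 = -9*(6 - 9) - 22411 = -9*(-3) - 22411 = 27 - 22411 = -22384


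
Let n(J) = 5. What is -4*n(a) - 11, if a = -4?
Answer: -31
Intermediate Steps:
-4*n(a) - 11 = -4*5 - 11 = -20 - 11 = -31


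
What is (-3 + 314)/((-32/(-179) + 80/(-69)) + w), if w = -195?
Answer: -3841161/2420557 ≈ -1.5869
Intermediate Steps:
(-3 + 314)/((-32/(-179) + 80/(-69)) + w) = (-3 + 314)/((-32/(-179) + 80/(-69)) - 195) = 311/((-32*(-1/179) + 80*(-1/69)) - 195) = 311/((32/179 - 80/69) - 195) = 311/(-12112/12351 - 195) = 311/(-2420557/12351) = 311*(-12351/2420557) = -3841161/2420557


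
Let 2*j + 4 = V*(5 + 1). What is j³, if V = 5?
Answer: 2197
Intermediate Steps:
j = 13 (j = -2 + (5*(5 + 1))/2 = -2 + (5*6)/2 = -2 + (½)*30 = -2 + 15 = 13)
j³ = 13³ = 2197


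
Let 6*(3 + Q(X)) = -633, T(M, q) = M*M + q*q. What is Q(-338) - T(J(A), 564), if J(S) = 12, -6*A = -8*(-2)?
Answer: -636697/2 ≈ -3.1835e+5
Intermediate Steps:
A = -8/3 (A = -(-4)*(-2)/3 = -⅙*16 = -8/3 ≈ -2.6667)
T(M, q) = M² + q²
Q(X) = -217/2 (Q(X) = -3 + (⅙)*(-633) = -3 - 211/2 = -217/2)
Q(-338) - T(J(A), 564) = -217/2 - (12² + 564²) = -217/2 - (144 + 318096) = -217/2 - 1*318240 = -217/2 - 318240 = -636697/2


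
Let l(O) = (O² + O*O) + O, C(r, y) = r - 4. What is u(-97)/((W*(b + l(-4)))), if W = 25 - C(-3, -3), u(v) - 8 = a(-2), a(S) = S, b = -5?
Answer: 3/368 ≈ 0.0081522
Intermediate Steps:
u(v) = 6 (u(v) = 8 - 2 = 6)
C(r, y) = -4 + r
l(O) = O + 2*O² (l(O) = (O² + O²) + O = 2*O² + O = O + 2*O²)
W = 32 (W = 25 - (-4 - 3) = 25 - 1*(-7) = 25 + 7 = 32)
u(-97)/((W*(b + l(-4)))) = 6/((32*(-5 - 4*(1 + 2*(-4))))) = 6/((32*(-5 - 4*(1 - 8)))) = 6/((32*(-5 - 4*(-7)))) = 6/((32*(-5 + 28))) = 6/((32*23)) = 6/736 = 6*(1/736) = 3/368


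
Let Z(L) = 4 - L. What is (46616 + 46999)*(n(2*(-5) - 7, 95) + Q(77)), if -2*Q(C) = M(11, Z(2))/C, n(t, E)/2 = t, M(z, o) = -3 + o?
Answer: -490074525/154 ≈ -3.1823e+6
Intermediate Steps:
n(t, E) = 2*t
Q(C) = 1/(2*C) (Q(C) = -(-3 + (4 - 1*2))/(2*C) = -(-3 + (4 - 2))/(2*C) = -(-3 + 2)/(2*C) = -(-1)/(2*C) = 1/(2*C))
(46616 + 46999)*(n(2*(-5) - 7, 95) + Q(77)) = (46616 + 46999)*(2*(2*(-5) - 7) + (½)/77) = 93615*(2*(-10 - 7) + (½)*(1/77)) = 93615*(2*(-17) + 1/154) = 93615*(-34 + 1/154) = 93615*(-5235/154) = -490074525/154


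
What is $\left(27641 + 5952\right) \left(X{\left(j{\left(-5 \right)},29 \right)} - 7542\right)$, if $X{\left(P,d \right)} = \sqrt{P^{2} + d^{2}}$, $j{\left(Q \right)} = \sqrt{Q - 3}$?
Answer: $-253358406 + 235151 \sqrt{17} \approx -2.5239 \cdot 10^{8}$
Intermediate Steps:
$j{\left(Q \right)} = \sqrt{-3 + Q}$ ($j{\left(Q \right)} = \sqrt{Q - 3} = \sqrt{-3 + Q}$)
$\left(27641 + 5952\right) \left(X{\left(j{\left(-5 \right)},29 \right)} - 7542\right) = \left(27641 + 5952\right) \left(\sqrt{\left(\sqrt{-3 - 5}\right)^{2} + 29^{2}} - 7542\right) = 33593 \left(\sqrt{\left(\sqrt{-8}\right)^{2} + 841} - 7542\right) = 33593 \left(\sqrt{\left(2 i \sqrt{2}\right)^{2} + 841} - 7542\right) = 33593 \left(\sqrt{-8 + 841} - 7542\right) = 33593 \left(\sqrt{833} - 7542\right) = 33593 \left(7 \sqrt{17} - 7542\right) = 33593 \left(-7542 + 7 \sqrt{17}\right) = -253358406 + 235151 \sqrt{17}$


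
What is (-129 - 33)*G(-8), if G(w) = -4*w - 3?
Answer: -4698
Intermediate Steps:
G(w) = -3 - 4*w
(-129 - 33)*G(-8) = (-129 - 33)*(-3 - 4*(-8)) = -162*(-3 + 32) = -162*29 = -4698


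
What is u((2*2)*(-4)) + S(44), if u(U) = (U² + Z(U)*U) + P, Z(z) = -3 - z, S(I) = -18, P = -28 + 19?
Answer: 21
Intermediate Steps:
P = -9
u(U) = -9 + U² + U*(-3 - U) (u(U) = (U² + (-3 - U)*U) - 9 = (U² + U*(-3 - U)) - 9 = -9 + U² + U*(-3 - U))
u((2*2)*(-4)) + S(44) = (-9 - 3*2*2*(-4)) - 18 = (-9 - 12*(-4)) - 18 = (-9 - 3*(-16)) - 18 = (-9 + 48) - 18 = 39 - 18 = 21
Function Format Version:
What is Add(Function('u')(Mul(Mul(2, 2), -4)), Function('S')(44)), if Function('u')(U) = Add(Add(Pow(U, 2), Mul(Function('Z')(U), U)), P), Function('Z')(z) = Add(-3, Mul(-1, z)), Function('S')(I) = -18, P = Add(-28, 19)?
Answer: 21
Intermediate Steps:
P = -9
Function('u')(U) = Add(-9, Pow(U, 2), Mul(U, Add(-3, Mul(-1, U)))) (Function('u')(U) = Add(Add(Pow(U, 2), Mul(Add(-3, Mul(-1, U)), U)), -9) = Add(Add(Pow(U, 2), Mul(U, Add(-3, Mul(-1, U)))), -9) = Add(-9, Pow(U, 2), Mul(U, Add(-3, Mul(-1, U)))))
Add(Function('u')(Mul(Mul(2, 2), -4)), Function('S')(44)) = Add(Add(-9, Mul(-3, Mul(Mul(2, 2), -4))), -18) = Add(Add(-9, Mul(-3, Mul(4, -4))), -18) = Add(Add(-9, Mul(-3, -16)), -18) = Add(Add(-9, 48), -18) = Add(39, -18) = 21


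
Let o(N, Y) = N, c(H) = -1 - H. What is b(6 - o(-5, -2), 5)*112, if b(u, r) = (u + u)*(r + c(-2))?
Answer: 14784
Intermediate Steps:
b(u, r) = 2*u*(1 + r) (b(u, r) = (u + u)*(r + (-1 - 1*(-2))) = (2*u)*(r + (-1 + 2)) = (2*u)*(r + 1) = (2*u)*(1 + r) = 2*u*(1 + r))
b(6 - o(-5, -2), 5)*112 = (2*(6 - 1*(-5))*(1 + 5))*112 = (2*(6 + 5)*6)*112 = (2*11*6)*112 = 132*112 = 14784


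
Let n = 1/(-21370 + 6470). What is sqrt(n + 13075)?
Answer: sqrt(29027807351)/1490 ≈ 114.35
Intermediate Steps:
n = -1/14900 (n = 1/(-14900) = -1/14900 ≈ -6.7114e-5)
sqrt(n + 13075) = sqrt(-1/14900 + 13075) = sqrt(194817499/14900) = sqrt(29027807351)/1490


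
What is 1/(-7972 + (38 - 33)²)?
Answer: -1/7947 ≈ -0.00012583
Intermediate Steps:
1/(-7972 + (38 - 33)²) = 1/(-7972 + 5²) = 1/(-7972 + 25) = 1/(-7947) = -1/7947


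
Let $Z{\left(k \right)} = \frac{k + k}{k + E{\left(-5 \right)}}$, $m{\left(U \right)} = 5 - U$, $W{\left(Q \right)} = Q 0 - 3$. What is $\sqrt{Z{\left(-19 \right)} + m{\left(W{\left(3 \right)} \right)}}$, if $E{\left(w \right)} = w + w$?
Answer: $\frac{3 \sqrt{870}}{29} \approx 3.0513$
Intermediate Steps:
$E{\left(w \right)} = 2 w$
$W{\left(Q \right)} = -3$ ($W{\left(Q \right)} = 0 - 3 = -3$)
$Z{\left(k \right)} = \frac{2 k}{-10 + k}$ ($Z{\left(k \right)} = \frac{k + k}{k + 2 \left(-5\right)} = \frac{2 k}{k - 10} = \frac{2 k}{-10 + k}$)
$\sqrt{Z{\left(-19 \right)} + m{\left(W{\left(3 \right)} \right)}} = \sqrt{2 \left(-19\right) \frac{1}{-10 - 19} + \left(5 - -3\right)} = \sqrt{2 \left(-19\right) \frac{1}{-29} + \left(5 + 3\right)} = \sqrt{2 \left(-19\right) \left(- \frac{1}{29}\right) + 8} = \sqrt{\frac{38}{29} + 8} = \sqrt{\frac{270}{29}} = \frac{3 \sqrt{870}}{29}$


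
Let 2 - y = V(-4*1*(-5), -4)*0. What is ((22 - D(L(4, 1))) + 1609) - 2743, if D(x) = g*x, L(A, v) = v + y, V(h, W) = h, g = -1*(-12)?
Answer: -1148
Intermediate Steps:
g = 12
y = 2 (y = 2 - -4*1*(-5)*0 = 2 - (-4*(-5))*0 = 2 - 20*0 = 2 - 1*0 = 2 + 0 = 2)
L(A, v) = 2 + v (L(A, v) = v + 2 = 2 + v)
D(x) = 12*x
((22 - D(L(4, 1))) + 1609) - 2743 = ((22 - 12*(2 + 1)) + 1609) - 2743 = ((22 - 12*3) + 1609) - 2743 = ((22 - 1*36) + 1609) - 2743 = ((22 - 36) + 1609) - 2743 = (-14 + 1609) - 2743 = 1595 - 2743 = -1148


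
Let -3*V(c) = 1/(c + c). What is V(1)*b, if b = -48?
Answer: 8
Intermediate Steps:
V(c) = -1/(6*c) (V(c) = -1/(3*(c + c)) = -1/(2*c)/3 = -1/(6*c))
V(1)*b = -1/6/1*(-48) = -1/6*1*(-48) = -1/6*(-48) = 8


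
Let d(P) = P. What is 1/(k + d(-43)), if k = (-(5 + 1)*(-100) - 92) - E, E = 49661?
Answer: -1/49196 ≈ -2.0327e-5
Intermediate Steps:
k = -49153 (k = (-(5 + 1)*(-100) - 92) - 1*49661 = (-1*6*(-100) - 92) - 49661 = (-6*(-100) - 92) - 49661 = (600 - 92) - 49661 = 508 - 49661 = -49153)
1/(k + d(-43)) = 1/(-49153 - 43) = 1/(-49196) = -1/49196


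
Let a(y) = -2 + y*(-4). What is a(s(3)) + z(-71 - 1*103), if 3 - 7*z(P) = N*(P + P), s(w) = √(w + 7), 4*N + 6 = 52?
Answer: 3991/7 - 4*√10 ≈ 557.49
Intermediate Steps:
N = 23/2 (N = -3/2 + (¼)*52 = -3/2 + 13 = 23/2 ≈ 11.500)
s(w) = √(7 + w)
z(P) = 3/7 - 23*P/7 (z(P) = 3/7 - 23*(P + P)/14 = 3/7 - 23*2*P/14 = 3/7 - 23*P/7)
a(y) = -2 - 4*y
a(s(3)) + z(-71 - 1*103) = (-2 - 4*√(7 + 3)) + (3/7 - 23*(-71 - 1*103)/7) = (-2 - 4*√10) + (3/7 - 23*(-71 - 103)/7) = (-2 - 4*√10) + (3/7 - 23/7*(-174)) = (-2 - 4*√10) + (3/7 + 4002/7) = (-2 - 4*√10) + 4005/7 = 3991/7 - 4*√10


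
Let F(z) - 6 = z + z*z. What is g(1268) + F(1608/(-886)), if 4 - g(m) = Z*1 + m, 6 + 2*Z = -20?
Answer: -244039761/196249 ≈ -1243.5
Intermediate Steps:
Z = -13 (Z = -3 + (½)*(-20) = -3 - 10 = -13)
F(z) = 6 + z + z² (F(z) = 6 + (z + z*z) = 6 + (z + z²) = 6 + z + z²)
g(m) = 17 - m (g(m) = 4 - (-13*1 + m) = 4 - (-13 + m) = 4 + (13 - m) = 17 - m)
g(1268) + F(1608/(-886)) = (17 - 1*1268) + (6 + 1608/(-886) + (1608/(-886))²) = (17 - 1268) + (6 + 1608*(-1/886) + (1608*(-1/886))²) = -1251 + (6 - 804/443 + (-804/443)²) = -1251 + (6 - 804/443 + 646416/196249) = -1251 + 1467738/196249 = -244039761/196249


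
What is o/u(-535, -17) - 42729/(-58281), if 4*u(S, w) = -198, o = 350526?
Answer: -412664459/58281 ≈ -7080.6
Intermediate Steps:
u(S, w) = -99/2 (u(S, w) = (1/4)*(-198) = -99/2)
o/u(-535, -17) - 42729/(-58281) = 350526/(-99/2) - 42729/(-58281) = 350526*(-2/99) - 42729*(-1/58281) = -21244/3 + 14243/19427 = -412664459/58281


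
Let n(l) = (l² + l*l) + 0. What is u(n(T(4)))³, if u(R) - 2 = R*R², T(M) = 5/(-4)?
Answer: 4614923007449/134217728 ≈ 34384.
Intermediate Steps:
T(M) = -5/4 (T(M) = 5*(-¼) = -5/4)
n(l) = 2*l² (n(l) = (l² + l²) + 0 = 2*l² + 0 = 2*l²)
u(R) = 2 + R³ (u(R) = 2 + R*R² = 2 + R³)
u(n(T(4)))³ = (2 + (2*(-5/4)²)³)³ = (2 + (2*(25/16))³)³ = (2 + (25/8)³)³ = (2 + 15625/512)³ = (16649/512)³ = 4614923007449/134217728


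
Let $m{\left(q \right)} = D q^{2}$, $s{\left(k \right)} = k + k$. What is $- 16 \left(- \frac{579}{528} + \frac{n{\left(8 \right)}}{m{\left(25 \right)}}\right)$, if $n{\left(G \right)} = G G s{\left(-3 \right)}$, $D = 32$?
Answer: $\frac{122737}{6875} \approx 17.853$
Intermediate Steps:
$s{\left(k \right)} = 2 k$
$m{\left(q \right)} = 32 q^{2}$
$n{\left(G \right)} = - 6 G^{2}$ ($n{\left(G \right)} = G G 2 \left(-3\right) = G^{2} \left(-6\right) = - 6 G^{2}$)
$- 16 \left(- \frac{579}{528} + \frac{n{\left(8 \right)}}{m{\left(25 \right)}}\right) = - 16 \left(- \frac{579}{528} + \frac{\left(-6\right) 8^{2}}{32 \cdot 25^{2}}\right) = - 16 \left(\left(-579\right) \frac{1}{528} + \frac{\left(-6\right) 64}{32 \cdot 625}\right) = - 16 \left(- \frac{193}{176} - \frac{384}{20000}\right) = - 16 \left(- \frac{193}{176} - \frac{12}{625}\right) = \left(-16\right) \left(- \frac{122737}{110000}\right) = \frac{122737}{6875}$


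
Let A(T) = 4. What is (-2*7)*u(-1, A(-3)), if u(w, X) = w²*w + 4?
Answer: -42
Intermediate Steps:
u(w, X) = 4 + w³ (u(w, X) = w³ + 4 = 4 + w³)
(-2*7)*u(-1, A(-3)) = (-2*7)*(4 + (-1)³) = -14*(4 - 1) = -14*3 = -42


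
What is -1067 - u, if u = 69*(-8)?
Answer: -515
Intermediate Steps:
u = -552
-1067 - u = -1067 - 1*(-552) = -1067 + 552 = -515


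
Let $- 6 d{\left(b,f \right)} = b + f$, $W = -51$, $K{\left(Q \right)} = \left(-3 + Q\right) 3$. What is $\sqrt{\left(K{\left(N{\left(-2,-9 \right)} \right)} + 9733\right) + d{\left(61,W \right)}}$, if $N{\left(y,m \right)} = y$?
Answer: $\frac{\sqrt{87447}}{3} \approx 98.571$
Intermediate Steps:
$K{\left(Q \right)} = -9 + 3 Q$
$d{\left(b,f \right)} = - \frac{b}{6} - \frac{f}{6}$ ($d{\left(b,f \right)} = - \frac{b + f}{6} = - \frac{b}{6} - \frac{f}{6}$)
$\sqrt{\left(K{\left(N{\left(-2,-9 \right)} \right)} + 9733\right) + d{\left(61,W \right)}} = \sqrt{\left(\left(-9 + 3 \left(-2\right)\right) + 9733\right) - \frac{5}{3}} = \sqrt{\left(\left(-9 - 6\right) + 9733\right) + \left(- \frac{61}{6} + \frac{17}{2}\right)} = \sqrt{\left(-15 + 9733\right) - \frac{5}{3}} = \sqrt{9718 - \frac{5}{3}} = \sqrt{\frac{29149}{3}} = \frac{\sqrt{87447}}{3}$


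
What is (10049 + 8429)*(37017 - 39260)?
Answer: -41446154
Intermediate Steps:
(10049 + 8429)*(37017 - 39260) = 18478*(-2243) = -41446154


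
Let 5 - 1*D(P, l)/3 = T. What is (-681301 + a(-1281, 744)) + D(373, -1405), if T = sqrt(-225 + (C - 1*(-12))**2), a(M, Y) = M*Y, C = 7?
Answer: -1634350 - 6*sqrt(34) ≈ -1.6344e+6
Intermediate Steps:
T = 2*sqrt(34) (T = sqrt(-225 + (7 - 1*(-12))**2) = sqrt(-225 + (7 + 12)**2) = sqrt(-225 + 19**2) = sqrt(-225 + 361) = sqrt(136) = 2*sqrt(34) ≈ 11.662)
D(P, l) = 15 - 6*sqrt(34)
(-681301 + a(-1281, 744)) + D(373, -1405) = (-681301 - 1281*744) + (15 - 6*sqrt(34)) = (-681301 - 953064) + (15 - 6*sqrt(34)) = -1634365 + (15 - 6*sqrt(34)) = -1634350 - 6*sqrt(34)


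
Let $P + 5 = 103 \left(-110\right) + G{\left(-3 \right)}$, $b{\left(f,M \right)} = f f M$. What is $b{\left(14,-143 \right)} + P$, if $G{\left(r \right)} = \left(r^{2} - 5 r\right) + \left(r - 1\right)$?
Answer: $-39343$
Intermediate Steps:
$G{\left(r \right)} = -1 + r^{2} - 4 r$ ($G{\left(r \right)} = \left(r^{2} - 5 r\right) + \left(-1 + r\right) = -1 + r^{2} - 4 r$)
$b{\left(f,M \right)} = M f^{2}$ ($b{\left(f,M \right)} = f^{2} M = M f^{2}$)
$P = -11315$ ($P = -5 + \left(103 \left(-110\right) - \left(-11 - 9\right)\right) = -5 + \left(-11330 + \left(-1 + 9 + 12\right)\right) = -5 + \left(-11330 + 20\right) = -5 - 11310 = -11315$)
$b{\left(14,-143 \right)} + P = - 143 \cdot 14^{2} - 11315 = \left(-143\right) 196 - 11315 = -28028 - 11315 = -39343$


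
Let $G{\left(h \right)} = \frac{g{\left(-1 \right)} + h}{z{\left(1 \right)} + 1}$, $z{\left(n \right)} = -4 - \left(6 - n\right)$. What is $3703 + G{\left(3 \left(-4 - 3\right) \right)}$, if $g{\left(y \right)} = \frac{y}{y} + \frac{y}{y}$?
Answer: $\frac{29643}{8} \approx 3705.4$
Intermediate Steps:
$g{\left(y \right)} = 2$ ($g{\left(y \right)} = 1 + 1 = 2$)
$z{\left(n \right)} = -10 + n$ ($z{\left(n \right)} = -4 + \left(-6 + n\right) = -10 + n$)
$G{\left(h \right)} = - \frac{1}{4} - \frac{h}{8}$ ($G{\left(h \right)} = \frac{2 + h}{\left(-10 + 1\right) + 1} = \frac{2 + h}{-9 + 1} = \frac{2 + h}{-8} = \left(2 + h\right) \left(- \frac{1}{8}\right) = - \frac{1}{4} - \frac{h}{8}$)
$3703 + G{\left(3 \left(-4 - 3\right) \right)} = 3703 - \left(\frac{1}{4} + \frac{3 \left(-4 - 3\right)}{8}\right) = 3703 - \left(\frac{1}{4} + \frac{3 \left(-7\right)}{8}\right) = 3703 - - \frac{19}{8} = 3703 + \left(- \frac{1}{4} + \frac{21}{8}\right) = 3703 + \frac{19}{8} = \frac{29643}{8}$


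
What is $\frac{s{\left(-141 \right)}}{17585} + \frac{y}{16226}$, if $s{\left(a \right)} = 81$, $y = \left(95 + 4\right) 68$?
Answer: $\frac{59848263}{142667105} \approx 0.4195$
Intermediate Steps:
$y = 6732$ ($y = 99 \cdot 68 = 6732$)
$\frac{s{\left(-141 \right)}}{17585} + \frac{y}{16226} = \frac{81}{17585} + \frac{6732}{16226} = 81 \cdot \frac{1}{17585} + 6732 \cdot \frac{1}{16226} = \frac{81}{17585} + \frac{3366}{8113} = \frac{59848263}{142667105}$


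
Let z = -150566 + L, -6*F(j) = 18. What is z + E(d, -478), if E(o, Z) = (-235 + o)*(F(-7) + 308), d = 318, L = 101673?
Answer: -23578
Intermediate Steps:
F(j) = -3 (F(j) = -⅙*18 = -3)
E(o, Z) = -71675 + 305*o (E(o, Z) = (-235 + o)*(-3 + 308) = (-235 + o)*305 = -71675 + 305*o)
z = -48893 (z = -150566 + 101673 = -48893)
z + E(d, -478) = -48893 + (-71675 + 305*318) = -48893 + (-71675 + 96990) = -48893 + 25315 = -23578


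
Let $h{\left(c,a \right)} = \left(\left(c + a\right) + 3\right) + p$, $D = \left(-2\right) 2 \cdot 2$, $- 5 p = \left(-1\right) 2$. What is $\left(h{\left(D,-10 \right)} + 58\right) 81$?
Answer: $\frac{17577}{5} \approx 3515.4$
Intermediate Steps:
$p = \frac{2}{5}$ ($p = - \frac{\left(-1\right) 2}{5} = \left(- \frac{1}{5}\right) \left(-2\right) = \frac{2}{5} \approx 0.4$)
$D = -8$ ($D = \left(-4\right) 2 = -8$)
$h{\left(c,a \right)} = \frac{17}{5} + a + c$ ($h{\left(c,a \right)} = \left(\left(c + a\right) + 3\right) + \frac{2}{5} = \left(\left(a + c\right) + 3\right) + \frac{2}{5} = \left(3 + a + c\right) + \frac{2}{5} = \frac{17}{5} + a + c$)
$\left(h{\left(D,-10 \right)} + 58\right) 81 = \left(\left(\frac{17}{5} - 10 - 8\right) + 58\right) 81 = \left(- \frac{73}{5} + 58\right) 81 = \frac{217}{5} \cdot 81 = \frac{17577}{5}$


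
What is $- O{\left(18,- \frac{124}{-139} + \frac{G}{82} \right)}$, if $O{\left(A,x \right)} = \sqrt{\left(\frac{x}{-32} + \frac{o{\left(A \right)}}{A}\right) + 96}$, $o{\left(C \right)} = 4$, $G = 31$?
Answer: $- \frac{\sqrt{1799351442017}}{136776} \approx -9.8073$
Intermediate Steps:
$O{\left(A,x \right)} = \sqrt{96 + \frac{4}{A} - \frac{x}{32}}$ ($O{\left(A,x \right)} = \sqrt{\left(\frac{x}{-32} + \frac{4}{A}\right) + 96} = \sqrt{\left(x \left(- \frac{1}{32}\right) + \frac{4}{A}\right) + 96} = \sqrt{\left(- \frac{x}{32} + \frac{4}{A}\right) + 96} = \sqrt{\left(\frac{4}{A} - \frac{x}{32}\right) + 96} = \sqrt{96 + \frac{4}{A} - \frac{x}{32}}$)
$- O{\left(18,- \frac{124}{-139} + \frac{G}{82} \right)} = - \frac{\sqrt{6144 - 2 \left(- \frac{124}{-139} + \frac{31}{82}\right) + \frac{256}{18}}}{8} = - \frac{\sqrt{6144 - 2 \left(\left(-124\right) \left(- \frac{1}{139}\right) + 31 \cdot \frac{1}{82}\right) + 256 \cdot \frac{1}{18}}}{8} = - \frac{\sqrt{6144 - 2 \left(\frac{124}{139} + \frac{31}{82}\right) + \frac{128}{9}}}{8} = - \frac{\sqrt{6144 - \frac{14477}{5699} + \frac{128}{9}}}{8} = - \frac{\sqrt{\frac{315731083}{51291}}}{8} = - \frac{\frac{1}{17097} \sqrt{1799351442017}}{8} = - \frac{\sqrt{1799351442017}}{136776}$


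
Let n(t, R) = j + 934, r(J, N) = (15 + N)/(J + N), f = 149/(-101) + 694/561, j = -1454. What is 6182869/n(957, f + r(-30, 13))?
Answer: -6182869/520 ≈ -11890.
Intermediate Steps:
f = -13495/56661 (f = 149*(-1/101) + 694*(1/561) = -149/101 + 694/561 = -13495/56661 ≈ -0.23817)
r(J, N) = (15 + N)/(J + N)
n(t, R) = -520 (n(t, R) = -1454 + 934 = -520)
6182869/n(957, f + r(-30, 13)) = 6182869/(-520) = 6182869*(-1/520) = -6182869/520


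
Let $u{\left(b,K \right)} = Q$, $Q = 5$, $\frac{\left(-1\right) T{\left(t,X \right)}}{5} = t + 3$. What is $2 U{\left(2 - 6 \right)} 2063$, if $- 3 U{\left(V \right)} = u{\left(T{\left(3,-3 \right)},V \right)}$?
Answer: $- \frac{20630}{3} \approx -6876.7$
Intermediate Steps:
$T{\left(t,X \right)} = -15 - 5 t$ ($T{\left(t,X \right)} = - 5 \left(t + 3\right) = - 5 \left(3 + t\right) = -15 - 5 t$)
$u{\left(b,K \right)} = 5$
$U{\left(V \right)} = - \frac{5}{3}$ ($U{\left(V \right)} = \left(- \frac{1}{3}\right) 5 = - \frac{5}{3}$)
$2 U{\left(2 - 6 \right)} 2063 = 2 \left(- \frac{5}{3}\right) 2063 = \left(- \frac{10}{3}\right) 2063 = - \frac{20630}{3}$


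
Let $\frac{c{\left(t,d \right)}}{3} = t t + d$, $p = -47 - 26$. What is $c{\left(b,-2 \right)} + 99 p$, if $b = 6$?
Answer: $-7125$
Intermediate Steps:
$p = -73$
$c{\left(t,d \right)} = 3 d + 3 t^{2}$ ($c{\left(t,d \right)} = 3 \left(t t + d\right) = 3 \left(t^{2} + d\right) = 3 \left(d + t^{2}\right) = 3 d + 3 t^{2}$)
$c{\left(b,-2 \right)} + 99 p = \left(3 \left(-2\right) + 3 \cdot 6^{2}\right) + 99 \left(-73\right) = \left(-6 + 3 \cdot 36\right) - 7227 = \left(-6 + 108\right) - 7227 = 102 - 7227 = -7125$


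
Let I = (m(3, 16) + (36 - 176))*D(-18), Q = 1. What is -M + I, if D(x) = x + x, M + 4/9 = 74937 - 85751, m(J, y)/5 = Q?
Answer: 141070/9 ≈ 15674.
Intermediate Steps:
m(J, y) = 5 (m(J, y) = 5*1 = 5)
M = -97330/9 (M = -4/9 + (74937 - 85751) = -4/9 - 10814 = -97330/9 ≈ -10814.)
D(x) = 2*x
I = 4860 (I = (5 + (36 - 176))*(2*(-18)) = (5 - 140)*(-36) = -135*(-36) = 4860)
-M + I = -1*(-97330/9) + 4860 = 97330/9 + 4860 = 141070/9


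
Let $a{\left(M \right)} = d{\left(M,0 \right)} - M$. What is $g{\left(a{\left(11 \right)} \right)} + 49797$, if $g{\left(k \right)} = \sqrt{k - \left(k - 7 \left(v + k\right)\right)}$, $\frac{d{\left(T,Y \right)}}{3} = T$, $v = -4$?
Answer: $49797 + 3 \sqrt{14} \approx 49808.0$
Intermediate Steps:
$d{\left(T,Y \right)} = 3 T$
$a{\left(M \right)} = 2 M$ ($a{\left(M \right)} = 3 M - M = 2 M$)
$g{\left(k \right)} = \sqrt{-28 + 7 k}$ ($g{\left(k \right)} = \sqrt{k - \left(k - 7 \left(-4 + k\right)\right)} = \sqrt{k + \left(\left(-28 + 7 k\right) - k\right)} = \sqrt{k + \left(-28 + 6 k\right)} = \sqrt{-28 + 7 k}$)
$g{\left(a{\left(11 \right)} \right)} + 49797 = \sqrt{-28 + 7 \cdot 2 \cdot 11} + 49797 = \sqrt{-28 + 7 \cdot 22} + 49797 = \sqrt{-28 + 154} + 49797 = \sqrt{126} + 49797 = 3 \sqrt{14} + 49797 = 49797 + 3 \sqrt{14}$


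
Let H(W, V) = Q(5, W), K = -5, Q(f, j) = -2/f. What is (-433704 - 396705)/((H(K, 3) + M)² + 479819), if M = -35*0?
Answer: -6920075/3998493 ≈ -1.7307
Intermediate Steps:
M = 0
H(W, V) = -⅖ (H(W, V) = -2/5 = -2*⅕ = -⅖)
(-433704 - 396705)/((H(K, 3) + M)² + 479819) = (-433704 - 396705)/((-⅖ + 0)² + 479819) = -830409/((-⅖)² + 479819) = -830409/(4/25 + 479819) = -830409/11995479/25 = -830409*25/11995479 = -6920075/3998493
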